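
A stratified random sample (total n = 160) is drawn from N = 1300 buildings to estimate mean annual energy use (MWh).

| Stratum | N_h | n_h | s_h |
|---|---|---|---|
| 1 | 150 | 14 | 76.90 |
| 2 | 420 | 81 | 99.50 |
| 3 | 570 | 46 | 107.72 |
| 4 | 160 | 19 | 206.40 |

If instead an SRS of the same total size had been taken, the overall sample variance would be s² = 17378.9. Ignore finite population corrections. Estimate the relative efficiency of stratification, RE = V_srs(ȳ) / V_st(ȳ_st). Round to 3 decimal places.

RE ≈ 1.077

V̂(ȳ_st) = Σ W_h² s_h²/n_h, with W_h = N_h/N and N = 1300:
  stratum 1: (150/1300)²·76.90²/14 = 5.62368
  stratum 2: (420/1300)²·99.50²/81 = 12.7577
  stratum 3: (570/1300)²·107.72²/46 = 48.4951
  stratum 4: (160/1300)²·206.40²/19 = 33.964
V_st = 100.841
V_srs = s²/n = 17378.9/160 = 108.618
Relative efficiency = V_srs / V_st = 108.618/100.841 = 1.0771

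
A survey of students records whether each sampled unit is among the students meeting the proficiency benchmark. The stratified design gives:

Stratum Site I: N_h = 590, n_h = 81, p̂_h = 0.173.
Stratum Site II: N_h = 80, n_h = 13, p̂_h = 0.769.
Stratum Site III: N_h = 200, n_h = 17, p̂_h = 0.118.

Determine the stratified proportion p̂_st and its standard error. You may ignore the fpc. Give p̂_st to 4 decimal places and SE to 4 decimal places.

N = 870; stratum weights W_h = N_h/N.
p̂_st = Σ W_h p̂_h = (590·0.173 + 80·0.769 + 200·0.118)/870 = 0.21516
V̂(p̂_st) = Σ W_h² p̂_h(1−p̂_h)/(n_h−1):
  stratum Site I: (590/870)²·0.173·0.827/80 = 0.000822483
  stratum Site II: (80/870)²·0.769·0.231/12 = 0.00012517
  stratum Site III: (200/870)²·0.118·0.882/16 = 0.000343757
V̂(p̂_st) = 0.00129141; SE = √V̂ = 0.0359362

p̂_st ≈ 0.2152, SE ≈ 0.0359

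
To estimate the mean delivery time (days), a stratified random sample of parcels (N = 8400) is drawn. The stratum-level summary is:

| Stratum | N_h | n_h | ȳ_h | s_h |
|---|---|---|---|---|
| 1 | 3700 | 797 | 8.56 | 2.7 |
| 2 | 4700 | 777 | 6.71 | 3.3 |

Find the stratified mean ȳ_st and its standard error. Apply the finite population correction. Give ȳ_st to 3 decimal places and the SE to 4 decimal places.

ȳ_st = Σ W_h ȳ_h = (3700·8.56 + 4700·6.71)/8400 = 7.52488
V̂(ȳ_st) = Σ W_h² (1 − n_h/N_h) s_h²/n_h, with W_h = N_h/N and N = 8400:
  stratum 1: (3700/8400)²·(1 − 797/3700)·2.7²/797 = 0.00139239
  stratum 2: (4700/8400)²·(1 − 777/4700)·3.3²/777 = 0.00366239
V̂(ȳ_st) = 0.00505477
SE(ȳ_st) = √0.00505477 = 0.0710969

ȳ_st ≈ 7.525, SE ≈ 0.0711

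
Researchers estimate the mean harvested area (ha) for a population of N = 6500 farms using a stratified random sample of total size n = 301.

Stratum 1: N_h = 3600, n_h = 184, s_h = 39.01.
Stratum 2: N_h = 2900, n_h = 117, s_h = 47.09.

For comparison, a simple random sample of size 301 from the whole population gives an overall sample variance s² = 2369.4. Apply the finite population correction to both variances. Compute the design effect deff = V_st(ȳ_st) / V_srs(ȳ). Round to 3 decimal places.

V̂(ȳ_st) = Σ W_h² (1 − n_h/N_h) s_h²/n_h, with W_h = N_h/N and N = 6500:
  stratum 1: (3600/6500)²·(1 − 184/3600)·39.01²/184 = 2.40729
  stratum 2: (2900/6500)²·(1 − 117/2900)·47.09²/117 = 3.6204
V_st = 6.02768
V_srs = (1 − 301/6500)·2369.4/301 = 7.50724
deff = V_st / V_srs = 6.02768/7.50724 = 0.8029

deff ≈ 0.803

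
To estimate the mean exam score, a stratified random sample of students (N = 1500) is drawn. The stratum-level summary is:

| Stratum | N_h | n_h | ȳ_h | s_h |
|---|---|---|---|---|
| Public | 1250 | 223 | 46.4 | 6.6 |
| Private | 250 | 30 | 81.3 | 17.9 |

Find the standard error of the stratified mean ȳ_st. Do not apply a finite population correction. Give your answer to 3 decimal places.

SE(ȳ_st) ≈ 0.658

V̂(ȳ_st) = Σ W_h² s_h²/n_h, with W_h = N_h/N and N = 1500:
  stratum Public: (1250/1500)²·6.6²/223 = 0.13565
  stratum Private: (250/1500)²·17.9²/30 = 0.296676
V̂(ȳ_st) = 0.432326
SE(ȳ_st) = √0.432326 = 0.657515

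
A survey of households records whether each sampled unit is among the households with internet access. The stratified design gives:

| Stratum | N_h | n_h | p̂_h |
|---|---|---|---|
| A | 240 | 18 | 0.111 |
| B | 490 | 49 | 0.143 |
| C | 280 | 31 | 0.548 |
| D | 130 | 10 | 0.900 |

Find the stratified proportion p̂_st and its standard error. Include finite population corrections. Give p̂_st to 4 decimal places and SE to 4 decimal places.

N = 1140; stratum weights W_h = N_h/N.
p̂_st = Σ W_h p̂_h = (240·0.111 + 490·0.143 + 280·0.548 + 130·0.900)/1140 = 0.32206
V̂(p̂_st) = Σ W_h² (1 − n_h/N_h) p̂_h(1−p̂_h)/(n_h−1):
  stratum A: (240/1140)²·(1 − 18/240)·0.111·0.889/17 = 0.000237974
  stratum B: (490/1140)²·(1 − 49/490)·0.143·0.857/48 = 0.000424522
  stratum C: (280/1140)²·(1 − 31/280)·0.548·0.452/30 = 0.000442941
  stratum D: (130/1140)²·(1 − 10/130)·0.900·0.100/9 = 0.000120037
V̂(p̂_st) = 0.00122547; SE = √V̂ = 0.0350068

p̂_st ≈ 0.3221, SE ≈ 0.0350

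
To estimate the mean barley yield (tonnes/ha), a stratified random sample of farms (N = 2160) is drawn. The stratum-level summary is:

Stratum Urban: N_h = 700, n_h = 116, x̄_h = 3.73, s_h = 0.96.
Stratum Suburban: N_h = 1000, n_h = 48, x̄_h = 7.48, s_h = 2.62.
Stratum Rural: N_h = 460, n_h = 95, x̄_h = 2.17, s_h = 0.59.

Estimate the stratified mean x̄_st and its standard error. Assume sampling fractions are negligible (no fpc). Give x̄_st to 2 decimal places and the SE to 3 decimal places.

x̄_st ≈ 5.13, SE ≈ 0.178

x̄_st = Σ W_h x̄_h = (700·3.73 + 1000·7.48 + 460·2.17)/2160 = 5.13389
V̂(x̄_st) = Σ W_h² s_h²/n_h, with W_h = N_h/N and N = 2160:
  stratum Urban: (700/2160)²·0.96²/116 = 0.000834398
  stratum Suburban: (1000/2160)²·2.62²/48 = 0.0306516
  stratum Rural: (460/2160)²·0.59²/95 = 0.000166184
V̂(x̄_st) = 0.0316522
SE(x̄_st) = √0.0316522 = 0.177911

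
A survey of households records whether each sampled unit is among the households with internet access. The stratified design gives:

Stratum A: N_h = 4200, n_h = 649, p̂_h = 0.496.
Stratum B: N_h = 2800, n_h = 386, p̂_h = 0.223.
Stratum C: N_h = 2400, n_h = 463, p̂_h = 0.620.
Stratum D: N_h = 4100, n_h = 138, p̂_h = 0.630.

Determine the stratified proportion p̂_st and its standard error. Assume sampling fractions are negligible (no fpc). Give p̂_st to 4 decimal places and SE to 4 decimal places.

N = 13500; stratum weights W_h = N_h/N.
p̂_st = Σ W_h p̂_h = (4200·0.496 + 2800·0.223 + 2400·0.620 + 4100·0.630)/13500 = 0.50212
V̂(p̂_st) = Σ W_h² p̂_h(1−p̂_h)/(n_h−1):
  stratum A: (4200/13500)²·0.496·0.504/648 = 3.73395e-05
  stratum B: (2800/13500)²·0.223·0.777/385 = 1.93604e-05
  stratum C: (2400/13500)²·0.620·0.380/462 = 1.61172e-05
  stratum D: (4100/13500)²·0.630·0.370/137 = 0.000156936
V̂(p̂_st) = 0.000229753; SE = √V̂ = 0.0151576

p̂_st ≈ 0.5021, SE ≈ 0.0152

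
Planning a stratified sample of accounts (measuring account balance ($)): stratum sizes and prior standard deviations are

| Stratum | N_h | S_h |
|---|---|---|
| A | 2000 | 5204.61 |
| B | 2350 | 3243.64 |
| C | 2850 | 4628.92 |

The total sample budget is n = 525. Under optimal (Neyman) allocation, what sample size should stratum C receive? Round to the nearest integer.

Neyman allocation: n_h = n · N_h S_h / Σ N_i S_i, with n = 525.
  stratum A: N_h·S_h = 2000·5204.61 = 10409220.00
  stratum B: N_h·S_h = 2350·3243.64 = 7622554.00
  stratum C: N_h·S_h = 2850·4628.92 = 13192422.00
Σ N_h S_h = 31224196.00
n for stratum C = 525·13192422.00/31224196.00 = 221.816 → 222

222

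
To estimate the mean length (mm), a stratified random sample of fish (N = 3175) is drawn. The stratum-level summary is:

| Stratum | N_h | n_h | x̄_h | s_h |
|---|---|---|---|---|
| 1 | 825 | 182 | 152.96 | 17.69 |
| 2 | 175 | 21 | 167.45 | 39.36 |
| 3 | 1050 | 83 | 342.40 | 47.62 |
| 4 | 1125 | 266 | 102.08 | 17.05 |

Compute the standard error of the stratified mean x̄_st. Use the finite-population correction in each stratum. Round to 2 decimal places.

V̂(x̄_st) = Σ W_h² (1 − n_h/N_h) s_h²/n_h, with W_h = N_h/N and N = 3175:
  stratum 1: (825/3175)²·(1 − 182/825)·17.69²/182 = 0.0904819
  stratum 2: (175/3175)²·(1 − 21/175)·39.36²/21 = 0.197225
  stratum 3: (1050/3175)²·(1 − 83/1050)·47.62²/83 = 2.75188
  stratum 4: (1125/3175)²·(1 − 266/1125)·17.05²/266 = 0.104767
V̂(x̄_st) = 3.14435
SE(x̄_st) = √3.14435 = 1.77323

SE(x̄_st) ≈ 1.77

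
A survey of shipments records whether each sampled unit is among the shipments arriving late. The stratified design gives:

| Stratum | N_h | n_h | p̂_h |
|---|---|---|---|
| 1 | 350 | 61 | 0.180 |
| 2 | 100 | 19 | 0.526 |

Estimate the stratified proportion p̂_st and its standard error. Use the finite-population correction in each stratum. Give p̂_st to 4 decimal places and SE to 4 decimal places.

N = 450; stratum weights W_h = N_h/N.
p̂_st = Σ W_h p̂_h = (350·0.180 + 100·0.526)/450 = 0.25689
V̂(p̂_st) = Σ W_h² (1 − n_h/N_h) p̂_h(1−p̂_h)/(n_h−1):
  stratum 1: (350/450)²·(1 − 61/350)·0.180·0.820/60 = 0.00122879
  stratum 2: (100/450)²·(1 − 19/100)·0.526·0.474/18 = 0.000554053
V̂(p̂_st) = 0.00178284; SE = √V̂ = 0.0422237

p̂_st ≈ 0.2569, SE ≈ 0.0422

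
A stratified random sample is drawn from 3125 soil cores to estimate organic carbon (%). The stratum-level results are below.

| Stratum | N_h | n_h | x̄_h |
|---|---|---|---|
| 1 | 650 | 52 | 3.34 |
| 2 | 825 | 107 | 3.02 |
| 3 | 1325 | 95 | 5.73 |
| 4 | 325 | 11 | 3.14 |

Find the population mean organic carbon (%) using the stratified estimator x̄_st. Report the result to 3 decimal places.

N = Σ N_h = 3125. Stratum weights W_h = N_h/N.
x̄_st = (650·3.34 + 825·3.02 + 1325·5.73 + 325·3.14) / 3125 = 4.24808

x̄_st ≈ 4.248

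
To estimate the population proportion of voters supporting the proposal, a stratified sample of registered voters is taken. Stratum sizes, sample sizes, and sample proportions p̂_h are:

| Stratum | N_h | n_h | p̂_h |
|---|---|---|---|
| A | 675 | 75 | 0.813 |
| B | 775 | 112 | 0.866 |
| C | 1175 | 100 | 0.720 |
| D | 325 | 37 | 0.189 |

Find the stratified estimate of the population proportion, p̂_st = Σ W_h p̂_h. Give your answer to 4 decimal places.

N = 2950; stratum weights W_h = N_h/N.
p̂_st = Σ W_h p̂_h = (675·0.813 + 775·0.866 + 1175·0.720 + 325·0.189)/2950 = 0.72114

p̂_st ≈ 0.7211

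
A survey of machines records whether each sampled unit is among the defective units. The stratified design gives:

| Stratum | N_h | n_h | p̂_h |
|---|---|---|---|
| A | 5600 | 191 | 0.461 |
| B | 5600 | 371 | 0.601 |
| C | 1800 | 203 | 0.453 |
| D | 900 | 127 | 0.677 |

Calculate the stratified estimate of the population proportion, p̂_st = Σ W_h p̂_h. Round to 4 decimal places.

N = 13900; stratum weights W_h = N_h/N.
p̂_st = Σ W_h p̂_h = (5600·0.461 + 5600·0.601 + 1800·0.453 + 900·0.677)/13900 = 0.53035

p̂_st ≈ 0.5304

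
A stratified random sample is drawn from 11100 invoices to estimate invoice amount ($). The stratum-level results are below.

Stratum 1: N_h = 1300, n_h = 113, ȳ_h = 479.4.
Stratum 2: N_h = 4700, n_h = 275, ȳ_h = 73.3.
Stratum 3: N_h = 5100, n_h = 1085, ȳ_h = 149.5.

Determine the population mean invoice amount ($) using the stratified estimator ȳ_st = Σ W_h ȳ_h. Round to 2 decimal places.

N = Σ N_h = 11100. Stratum weights W_h = N_h/N.
ȳ_st = (1300·479.4 + 4700·73.3 + 5100·149.5) / 11100 = 155.8721

ȳ_st ≈ 155.87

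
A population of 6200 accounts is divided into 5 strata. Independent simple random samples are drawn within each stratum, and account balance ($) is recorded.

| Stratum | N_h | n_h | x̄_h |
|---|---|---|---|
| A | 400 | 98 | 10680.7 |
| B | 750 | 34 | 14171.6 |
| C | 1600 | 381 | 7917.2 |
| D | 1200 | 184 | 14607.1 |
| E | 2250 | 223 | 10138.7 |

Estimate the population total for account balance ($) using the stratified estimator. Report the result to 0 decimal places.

τ̂_st ≈ 67909095

τ̂_st = Σ N_h x̄_h = 400·10680.7 + 750·14171.6 + 1600·7917.2 + 1200·14607.1 + 2250·10138.7 = 67909095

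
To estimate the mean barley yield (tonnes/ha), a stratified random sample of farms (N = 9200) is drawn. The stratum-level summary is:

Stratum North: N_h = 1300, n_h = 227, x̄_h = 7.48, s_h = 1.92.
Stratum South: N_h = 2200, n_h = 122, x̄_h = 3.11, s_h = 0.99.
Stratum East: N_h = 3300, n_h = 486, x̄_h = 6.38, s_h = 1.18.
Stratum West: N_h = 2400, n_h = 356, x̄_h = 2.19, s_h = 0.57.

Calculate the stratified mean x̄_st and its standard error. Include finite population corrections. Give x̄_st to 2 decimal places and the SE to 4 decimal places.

x̄_st = Σ W_h x̄_h = (1300·7.48 + 2200·3.11 + 3300·6.38 + 2400·2.19)/9200 = 4.66043
V̂(x̄_st) = Σ W_h² (1 − n_h/N_h) s_h²/n_h, with W_h = N_h/N and N = 9200:
  stratum North: (1300/9200)²·(1 − 227/1300)·1.92²/227 = 0.000267636
  stratum South: (2200/9200)²·(1 − 122/2200)·0.99²/122 = 0.000433913
  stratum East: (3300/9200)²·(1 − 486/3300)·1.18²/486 = 0.000314333
  stratum West: (2400/9200)²·(1 − 356/2400)·0.57²/356 = 5.28952e-05
V̂(x̄_st) = 0.00106878
SE(x̄_st) = √0.00106878 = 0.0326922

x̄_st ≈ 4.66, SE ≈ 0.0327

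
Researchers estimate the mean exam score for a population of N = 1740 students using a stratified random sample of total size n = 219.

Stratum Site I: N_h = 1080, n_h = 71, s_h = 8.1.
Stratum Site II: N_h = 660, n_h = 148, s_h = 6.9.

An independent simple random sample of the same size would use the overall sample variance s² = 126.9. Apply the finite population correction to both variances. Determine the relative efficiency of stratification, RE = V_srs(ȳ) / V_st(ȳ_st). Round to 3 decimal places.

RE ≈ 1.375

V̂(ȳ_st) = Σ W_h² (1 − n_h/N_h) s_h²/n_h, with W_h = N_h/N and N = 1740:
  stratum Site I: (1080/1740)²·(1 − 71/1080)·8.1²/71 = 0.332604
  stratum Site II: (660/1740)²·(1 − 148/660)·6.9²/148 = 0.0359047
V_st = 0.368509
V_srs = (1 − 219/1740)·126.9/219 = 0.506521
Relative efficiency = V_srs / V_st = 0.506521/0.368509 = 1.3745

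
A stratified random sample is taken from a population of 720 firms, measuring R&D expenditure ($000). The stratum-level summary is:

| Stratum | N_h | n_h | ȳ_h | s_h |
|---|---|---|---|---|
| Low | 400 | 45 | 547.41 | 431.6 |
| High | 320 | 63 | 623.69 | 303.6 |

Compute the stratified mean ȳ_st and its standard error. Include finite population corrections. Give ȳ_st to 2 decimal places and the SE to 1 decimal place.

ȳ_st ≈ 581.31, SE ≈ 37.0

ȳ_st = Σ W_h ȳ_h = (400·547.41 + 320·623.69)/720 = 581.31222
V̂(ȳ_st) = Σ W_h² (1 − n_h/N_h) s_h²/n_h, with W_h = N_h/N and N = 720:
  stratum Low: (400/720)²·(1 − 45/400)·431.6²/45 = 1133.9
  stratum High: (320/720)²·(1 − 63/320)·303.6²/63 = 232.103
V̂(ȳ_st) = 1366
SE(ȳ_st) = √1366 = 36.9594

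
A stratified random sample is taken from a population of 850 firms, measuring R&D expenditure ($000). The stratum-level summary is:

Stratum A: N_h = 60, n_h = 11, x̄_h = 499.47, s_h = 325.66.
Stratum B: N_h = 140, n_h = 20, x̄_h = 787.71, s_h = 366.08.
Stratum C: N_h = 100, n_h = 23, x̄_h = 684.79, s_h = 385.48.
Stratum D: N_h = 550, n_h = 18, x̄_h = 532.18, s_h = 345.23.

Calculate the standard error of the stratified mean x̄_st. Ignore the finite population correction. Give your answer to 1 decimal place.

SE(x̄_st) ≈ 55.6

V̂(x̄_st) = Σ W_h² s_h²/n_h, with W_h = N_h/N and N = 850:
  stratum A: (60/850)²·325.66²/11 = 48.0398
  stratum B: (140/850)²·366.08²/20 = 181.778
  stratum C: (100/850)²·385.48²/23 = 89.4207
  stratum D: (550/850)²·345.23²/18 = 2772.25
V̂(x̄_st) = 3091.49
SE(x̄_st) = √3091.49 = 55.6011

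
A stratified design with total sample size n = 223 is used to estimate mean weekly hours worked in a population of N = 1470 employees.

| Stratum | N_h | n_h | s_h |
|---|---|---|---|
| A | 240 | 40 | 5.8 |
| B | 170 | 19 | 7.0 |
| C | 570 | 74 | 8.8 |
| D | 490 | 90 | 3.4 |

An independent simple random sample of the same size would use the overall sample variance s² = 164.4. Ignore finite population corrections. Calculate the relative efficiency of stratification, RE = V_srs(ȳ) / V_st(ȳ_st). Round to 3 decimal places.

V̂(ȳ_st) = Σ W_h² s_h²/n_h, with W_h = N_h/N and N = 1470:
  stratum A: (240/1470)²·5.8²/40 = 0.0224173
  stratum B: (170/1470)²·7.0²/19 = 0.034491
  stratum C: (570/1470)²·8.8²/74 = 0.157343
  stratum D: (490/1470)²·3.4²/90 = 0.0142716
V_st = 0.228523
V_srs = s²/n = 164.4/223 = 0.73722
Relative efficiency = V_srs / V_st = 0.73722/0.228523 = 3.2260

RE ≈ 3.226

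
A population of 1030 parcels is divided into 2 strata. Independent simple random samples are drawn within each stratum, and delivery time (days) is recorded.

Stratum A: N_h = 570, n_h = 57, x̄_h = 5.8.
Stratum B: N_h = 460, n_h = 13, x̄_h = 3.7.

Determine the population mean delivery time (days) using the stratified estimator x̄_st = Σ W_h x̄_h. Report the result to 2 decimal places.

N = Σ N_h = 1030. Stratum weights W_h = N_h/N.
x̄_st = (570·5.8 + 460·3.7) / 1030 = 4.8621

x̄_st ≈ 4.86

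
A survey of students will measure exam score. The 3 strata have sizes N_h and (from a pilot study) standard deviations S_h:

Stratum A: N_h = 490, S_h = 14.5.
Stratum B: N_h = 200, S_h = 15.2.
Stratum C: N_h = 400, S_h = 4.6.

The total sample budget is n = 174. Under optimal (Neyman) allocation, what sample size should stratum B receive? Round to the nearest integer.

Neyman allocation: n_h = n · N_h S_h / Σ N_i S_i, with n = 174.
  stratum A: N_h·S_h = 490·14.5 = 7105.00
  stratum B: N_h·S_h = 200·15.2 = 3040.00
  stratum C: N_h·S_h = 400·4.6 = 1840.00
Σ N_h S_h = 11985.00
n for stratum B = 174·3040.00/11985.00 = 44.135 → 44

44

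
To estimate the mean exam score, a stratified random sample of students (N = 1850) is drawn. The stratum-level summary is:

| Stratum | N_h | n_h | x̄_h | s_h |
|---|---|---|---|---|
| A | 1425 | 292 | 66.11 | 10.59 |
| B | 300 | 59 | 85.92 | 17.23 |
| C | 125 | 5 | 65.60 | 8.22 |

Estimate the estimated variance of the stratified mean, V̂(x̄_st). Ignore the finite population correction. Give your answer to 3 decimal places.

V̂(x̄_st) = Σ W_h² s_h²/n_h, with W_h = N_h/N and N = 1850:
  stratum A: (1425/1850)²·10.59²/292 = 0.227874
  stratum B: (300/1850)²·17.23²/59 = 0.132318
  stratum C: (125/1850)²·8.22²/5 = 0.061695
V̂(x̄_st) = 0.421887

V̂(x̄_st) ≈ 0.422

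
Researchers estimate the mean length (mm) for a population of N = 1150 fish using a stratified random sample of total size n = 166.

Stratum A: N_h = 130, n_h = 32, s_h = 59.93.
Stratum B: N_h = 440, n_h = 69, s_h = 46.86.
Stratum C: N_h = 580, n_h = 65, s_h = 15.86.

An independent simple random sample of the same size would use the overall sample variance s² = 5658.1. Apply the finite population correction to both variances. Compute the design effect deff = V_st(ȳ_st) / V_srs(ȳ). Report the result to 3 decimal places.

deff ≈ 0.202

V̂(ȳ_st) = Σ W_h² (1 − n_h/N_h) s_h²/n_h, with W_h = N_h/N and N = 1150:
  stratum A: (130/1150)²·(1 − 32/130)·59.93²/32 = 1.08122
  stratum B: (440/1150)²·(1 − 69/440)·46.86²/69 = 3.92813
  stratum C: (580/1150)²·(1 − 65/580)·15.86²/65 = 0.874043
V_st = 5.88339
V_srs = (1 − 166/1150)·5658.1/166 = 29.1649
deff = V_st / V_srs = 5.88339/29.1649 = 0.2017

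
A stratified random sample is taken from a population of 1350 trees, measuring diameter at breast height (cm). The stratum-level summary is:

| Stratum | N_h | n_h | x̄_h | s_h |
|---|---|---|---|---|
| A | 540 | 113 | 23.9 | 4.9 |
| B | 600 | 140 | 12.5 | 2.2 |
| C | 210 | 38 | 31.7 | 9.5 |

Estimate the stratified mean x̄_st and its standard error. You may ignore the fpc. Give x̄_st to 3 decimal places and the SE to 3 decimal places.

x̄_st = Σ W_h x̄_h = (540·23.9 + 600·12.5 + 210·31.7)/1350 = 20.04667
V̂(x̄_st) = Σ W_h² s_h²/n_h, with W_h = N_h/N and N = 1350:
  stratum A: (540/1350)²·4.9²/113 = 0.0339965
  stratum B: (600/1350)²·2.2²/140 = 0.00682892
  stratum C: (210/1350)²·9.5²/38 = 0.0574691
V̂(x̄_st) = 0.0982945
SE(x̄_st) = √0.0982945 = 0.31352

x̄_st ≈ 20.047, SE ≈ 0.314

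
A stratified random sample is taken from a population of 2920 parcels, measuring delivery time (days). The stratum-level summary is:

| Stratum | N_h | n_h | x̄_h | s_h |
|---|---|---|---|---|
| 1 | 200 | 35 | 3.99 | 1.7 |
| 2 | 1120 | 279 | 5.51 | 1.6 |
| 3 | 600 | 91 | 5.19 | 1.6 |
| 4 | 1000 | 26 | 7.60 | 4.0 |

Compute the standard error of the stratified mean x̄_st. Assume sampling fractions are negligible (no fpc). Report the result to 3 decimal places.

V̂(x̄_st) = Σ W_h² s_h²/n_h, with W_h = N_h/N and N = 2920:
  stratum 1: (200/2920)²·1.7²/35 = 0.000387368
  stratum 2: (1120/2920)²·1.6²/279 = 0.00134991
  stratum 3: (600/2920)²·1.6²/91 = 0.00118778
  stratum 4: (1000/2920)²·4.0²/26 = 0.072174
V̂(x̄_st) = 0.0750991
SE(x̄_st) = √0.0750991 = 0.274042

SE(x̄_st) ≈ 0.274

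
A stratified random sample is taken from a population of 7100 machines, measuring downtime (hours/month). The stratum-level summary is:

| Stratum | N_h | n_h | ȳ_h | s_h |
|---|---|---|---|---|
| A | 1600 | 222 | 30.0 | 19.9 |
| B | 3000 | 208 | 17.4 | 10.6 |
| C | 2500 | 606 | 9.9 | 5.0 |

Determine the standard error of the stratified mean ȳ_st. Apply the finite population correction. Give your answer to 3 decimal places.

SE(ȳ_st) ≈ 0.414

V̂(ȳ_st) = Σ W_h² (1 − n_h/N_h) s_h²/n_h, with W_h = N_h/N and N = 7100:
  stratum A: (1600/7100)²·(1 − 222/1600)·19.9²/222 = 0.07802
  stratum B: (3000/7100)²·(1 − 208/3000)·10.6²/208 = 0.089757
  stratum C: (2500/7100)²·(1 − 606/2500)·5.0²/606 = 0.00387499
V̂(ȳ_st) = 0.171652
SE(ȳ_st) = √0.171652 = 0.414309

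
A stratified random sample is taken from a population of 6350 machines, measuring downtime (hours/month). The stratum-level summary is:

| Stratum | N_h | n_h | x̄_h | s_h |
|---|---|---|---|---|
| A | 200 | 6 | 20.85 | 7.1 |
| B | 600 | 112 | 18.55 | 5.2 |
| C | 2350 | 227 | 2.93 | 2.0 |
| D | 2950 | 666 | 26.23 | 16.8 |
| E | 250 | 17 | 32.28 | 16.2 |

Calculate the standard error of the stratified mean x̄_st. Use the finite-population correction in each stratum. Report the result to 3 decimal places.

V̂(x̄_st) = Σ W_h² (1 − n_h/N_h) s_h²/n_h, with W_h = N_h/N and N = 6350:
  stratum A: (200/6350)²·(1 − 6/200)·7.1²/6 = 0.00808444
  stratum B: (600/6350)²·(1 − 112/600)·5.2²/112 = 0.00175312
  stratum C: (2350/6350)²·(1 − 227/2350)·2.0²/227 = 0.00218024
  stratum D: (2950/6350)²·(1 − 666/2950)·16.8²/666 = 0.0708133
  stratum E: (250/6350)²·(1 − 17/250)·16.2²/17 = 0.0223013
V̂(x̄_st) = 0.105132
SE(x̄_st) = √0.105132 = 0.324241

SE(x̄_st) ≈ 0.324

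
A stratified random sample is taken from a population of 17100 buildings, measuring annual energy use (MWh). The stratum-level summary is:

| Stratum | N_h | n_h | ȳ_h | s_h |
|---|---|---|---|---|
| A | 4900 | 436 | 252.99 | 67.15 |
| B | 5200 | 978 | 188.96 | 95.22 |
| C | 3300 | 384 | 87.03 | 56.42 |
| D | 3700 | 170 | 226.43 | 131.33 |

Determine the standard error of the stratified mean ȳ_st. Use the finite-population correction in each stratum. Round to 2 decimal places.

V̂(ȳ_st) = Σ W_h² (1 − n_h/N_h) s_h²/n_h, with W_h = N_h/N and N = 17100:
  stratum A: (4900/17100)²·(1 − 436/4900)·67.15²/436 = 0.773631
  stratum B: (5200/17100)²·(1 − 978/5200)·95.22²/978 = 0.69606
  stratum C: (3300/17100)²·(1 − 384/3300)·56.42²/384 = 0.2728
  stratum D: (3700/17100)²·(1 − 170/3700)·131.33²/170 = 4.53172
V̂(ȳ_st) = 6.27421
SE(ȳ_st) = √6.27421 = 2.50484

SE(ȳ_st) ≈ 2.50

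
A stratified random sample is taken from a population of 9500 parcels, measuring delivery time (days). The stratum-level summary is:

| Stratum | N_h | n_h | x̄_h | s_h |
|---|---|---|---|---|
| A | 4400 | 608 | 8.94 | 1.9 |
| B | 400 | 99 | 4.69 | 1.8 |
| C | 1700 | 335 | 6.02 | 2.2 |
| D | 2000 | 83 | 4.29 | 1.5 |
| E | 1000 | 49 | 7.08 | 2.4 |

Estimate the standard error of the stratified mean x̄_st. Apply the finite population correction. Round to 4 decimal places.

SE(x̄_st) ≈ 0.0625

V̂(x̄_st) = Σ W_h² (1 − n_h/N_h) s_h²/n_h, with W_h = N_h/N and N = 9500:
  stratum A: (4400/9500)²·(1 − 608/4400)·1.9²/608 = 0.00109768
  stratum B: (400/9500)²·(1 − 99/400)·1.8²/99 = 4.36605e-05
  stratum C: (1700/9500)²·(1 − 335/1700)·2.2²/335 = 0.00037148
  stratum D: (2000/9500)²·(1 − 83/2000)·1.5²/83 = 0.00115162
  stratum E: (1000/9500)²·(1 − 49/1000)·2.4²/49 = 0.00123868
V̂(x̄_st) = 0.00390313
SE(x̄_st) = √0.00390313 = 0.062475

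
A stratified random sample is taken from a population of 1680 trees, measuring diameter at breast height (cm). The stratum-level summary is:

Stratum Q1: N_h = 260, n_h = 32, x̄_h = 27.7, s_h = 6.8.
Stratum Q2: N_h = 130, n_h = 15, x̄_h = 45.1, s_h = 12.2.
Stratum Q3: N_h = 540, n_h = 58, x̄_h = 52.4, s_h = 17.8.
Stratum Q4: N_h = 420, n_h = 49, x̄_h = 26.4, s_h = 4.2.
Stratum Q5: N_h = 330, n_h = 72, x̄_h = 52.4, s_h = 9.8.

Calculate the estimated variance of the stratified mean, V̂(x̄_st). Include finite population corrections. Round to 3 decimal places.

V̂(x̄_st) = Σ W_h² (1 − n_h/N_h) s_h²/n_h, with W_h = N_h/N and N = 1680:
  stratum Q1: (260/1680)²·(1 − 32/260)·6.8²/32 = 0.0303499
  stratum Q2: (130/1680)²·(1 − 15/130)·12.2²/15 = 0.0525595
  stratum Q3: (540/1680)²·(1 − 58/540)·17.8²/58 = 0.503772
  stratum Q4: (420/1680)²·(1 − 49/420)·4.2²/49 = 0.019875
  stratum Q5: (330/1680)²·(1 − 72/330)·9.8²/72 = 0.0402378
V̂(x̄_st) = 0.646794

V̂(x̄_st) ≈ 0.647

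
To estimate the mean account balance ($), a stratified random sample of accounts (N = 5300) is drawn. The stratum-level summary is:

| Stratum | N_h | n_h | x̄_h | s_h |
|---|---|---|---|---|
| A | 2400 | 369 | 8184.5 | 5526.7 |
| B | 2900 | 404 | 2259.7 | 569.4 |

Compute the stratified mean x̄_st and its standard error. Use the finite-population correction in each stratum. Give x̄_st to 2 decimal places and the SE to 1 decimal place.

x̄_st = Σ W_h x̄_h = (2400·8184.5 + 2900·2259.7)/5300 = 4942.62830
V̂(x̄_st) = Σ W_h² (1 − n_h/N_h) s_h²/n_h, with W_h = N_h/N and N = 5300:
  stratum A: (2400/5300)²·(1 − 369/2400)·5526.7²/369 = 14364
  stratum B: (2900/5300)²·(1 − 404/2900)·569.4²/404 = 206.797
V̂(x̄_st) = 14570.8
SE(x̄_st) = √14570.8 = 120.709

x̄_st ≈ 4942.63, SE ≈ 120.7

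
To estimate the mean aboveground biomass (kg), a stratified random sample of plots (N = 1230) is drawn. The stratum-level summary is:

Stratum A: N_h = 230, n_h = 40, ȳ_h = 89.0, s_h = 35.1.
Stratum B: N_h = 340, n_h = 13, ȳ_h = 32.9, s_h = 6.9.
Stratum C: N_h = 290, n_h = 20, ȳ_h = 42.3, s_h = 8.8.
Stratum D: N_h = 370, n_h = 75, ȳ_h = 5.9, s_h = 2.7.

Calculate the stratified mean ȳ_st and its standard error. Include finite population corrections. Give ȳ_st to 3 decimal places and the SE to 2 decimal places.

ȳ_st = Σ W_h ȳ_h = (230·89.0 + 340·32.9 + 290·42.3 + 370·5.9)/1230 = 37.48455
V̂(ȳ_st) = Σ W_h² (1 − n_h/N_h) s_h²/n_h, with W_h = N_h/N and N = 1230:
  stratum A: (230/1230)²·(1 − 40/230)·35.1²/40 = 0.889663
  stratum B: (340/1230)²·(1 − 13/340)·6.9²/13 = 0.269136
  stratum C: (290/1230)²·(1 − 20/290)·8.8²/20 = 0.200395
  stratum D: (370/1230)²·(1 − 75/370)·2.7²/75 = 0.00701261
V̂(ȳ_st) = 1.36621
SE(ȳ_st) = √1.36621 = 1.16885

ȳ_st ≈ 37.485, SE ≈ 1.17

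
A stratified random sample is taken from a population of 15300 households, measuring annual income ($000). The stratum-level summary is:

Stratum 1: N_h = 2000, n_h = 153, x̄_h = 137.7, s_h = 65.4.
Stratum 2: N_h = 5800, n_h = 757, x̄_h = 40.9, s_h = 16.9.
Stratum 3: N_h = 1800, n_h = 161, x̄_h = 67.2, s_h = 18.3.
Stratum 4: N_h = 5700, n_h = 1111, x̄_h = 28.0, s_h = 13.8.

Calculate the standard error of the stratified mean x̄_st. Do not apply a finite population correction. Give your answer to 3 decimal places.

V̂(x̄_st) = Σ W_h² s_h²/n_h, with W_h = N_h/N and N = 15300:
  stratum 1: (2000/15300)²·65.4²/153 = 0.477685
  stratum 2: (5800/15300)²·16.9²/757 = 0.0542189
  stratum 3: (1800/15300)²·18.3²/161 = 0.0287898
  stratum 4: (5700/15300)²·13.8²/1111 = 0.0237909
V̂(x̄_st) = 0.584484
SE(x̄_st) = √0.584484 = 0.764516

SE(x̄_st) ≈ 0.765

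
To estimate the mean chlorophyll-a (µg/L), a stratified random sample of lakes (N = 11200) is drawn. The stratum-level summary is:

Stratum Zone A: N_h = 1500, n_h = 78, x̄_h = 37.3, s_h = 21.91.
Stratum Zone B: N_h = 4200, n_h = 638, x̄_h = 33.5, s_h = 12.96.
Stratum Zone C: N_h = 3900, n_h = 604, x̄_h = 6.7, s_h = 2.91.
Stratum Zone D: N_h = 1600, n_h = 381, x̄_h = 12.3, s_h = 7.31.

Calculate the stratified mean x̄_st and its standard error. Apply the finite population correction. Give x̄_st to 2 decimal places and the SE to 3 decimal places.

x̄_st = Σ W_h x̄_h = (1500·37.3 + 4200·33.5 + 3900·6.7 + 1600·12.3)/11200 = 21.64821
V̂(x̄_st) = Σ W_h² (1 − n_h/N_h) s_h²/n_h, with W_h = N_h/N and N = 11200:
  stratum Zone A: (1500/11200)²·(1 − 78/1500)·21.91²/78 = 0.104651
  stratum Zone B: (4200/11200)²·(1 − 638/4200)·12.96²/638 = 0.0313976
  stratum Zone C: (3900/11200)²·(1 − 604/3900)·2.91²/604 = 0.0014367
  stratum Zone D: (1600/11200)²·(1 − 381/1600)·7.31²/381 = 0.00218071
V̂(x̄_st) = 0.139666
SE(x̄_st) = √0.139666 = 0.37372

x̄_st ≈ 21.65, SE ≈ 0.374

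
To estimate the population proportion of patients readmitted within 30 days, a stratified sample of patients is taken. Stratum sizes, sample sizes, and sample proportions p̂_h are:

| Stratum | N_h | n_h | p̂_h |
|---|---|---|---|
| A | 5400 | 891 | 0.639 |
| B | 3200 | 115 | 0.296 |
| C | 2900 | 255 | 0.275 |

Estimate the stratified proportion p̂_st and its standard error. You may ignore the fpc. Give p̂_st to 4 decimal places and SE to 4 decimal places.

N = 11500; stratum weights W_h = N_h/N.
p̂_st = Σ W_h p̂_h = (5400·0.639 + 3200·0.296 + 2900·0.275)/11500 = 0.45177
V̂(p̂_st) = Σ W_h² p̂_h(1−p̂_h)/(n_h−1):
  stratum A: (5400/11500)²·0.639·0.361/890 = 5.71492e-05
  stratum B: (3200/11500)²·0.296·0.704/114 = 0.000141535
  stratum C: (2900/11500)²·0.275·0.725/254 = 4.99157e-05
V̂(p̂_st) = 0.0002486; SE = √V̂ = 0.015767

p̂_st ≈ 0.4518, SE ≈ 0.0158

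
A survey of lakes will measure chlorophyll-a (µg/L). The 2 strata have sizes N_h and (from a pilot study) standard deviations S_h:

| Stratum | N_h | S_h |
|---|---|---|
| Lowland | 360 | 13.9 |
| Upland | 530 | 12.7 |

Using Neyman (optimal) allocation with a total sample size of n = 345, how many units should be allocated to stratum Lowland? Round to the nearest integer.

147

Neyman allocation: n_h = n · N_h S_h / Σ N_i S_i, with n = 345.
  stratum Lowland: N_h·S_h = 360·13.9 = 5004.00
  stratum Upland: N_h·S_h = 530·12.7 = 6731.00
Σ N_h S_h = 11735.00
n for stratum Lowland = 345·5004.00/11735.00 = 147.114 → 147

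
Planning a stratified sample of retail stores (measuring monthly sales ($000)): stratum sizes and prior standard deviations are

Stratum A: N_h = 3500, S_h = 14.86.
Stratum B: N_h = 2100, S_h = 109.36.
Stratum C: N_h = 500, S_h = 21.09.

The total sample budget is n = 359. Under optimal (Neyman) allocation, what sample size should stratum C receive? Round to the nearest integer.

Neyman allocation: n_h = n · N_h S_h / Σ N_i S_i, with n = 359.
  stratum A: N_h·S_h = 3500·14.86 = 52010.00
  stratum B: N_h·S_h = 2100·109.36 = 229656.00
  stratum C: N_h·S_h = 500·21.09 = 10545.00
Σ N_h S_h = 292211.00
n for stratum C = 359·10545.00/292211.00 = 12.955 → 13

13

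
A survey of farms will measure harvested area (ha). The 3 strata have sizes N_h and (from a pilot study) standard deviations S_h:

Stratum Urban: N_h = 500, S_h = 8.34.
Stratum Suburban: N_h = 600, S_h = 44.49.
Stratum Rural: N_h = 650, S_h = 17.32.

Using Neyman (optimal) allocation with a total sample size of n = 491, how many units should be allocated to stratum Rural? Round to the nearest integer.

131

Neyman allocation: n_h = n · N_h S_h / Σ N_i S_i, with n = 491.
  stratum Urban: N_h·S_h = 500·8.34 = 4170.00
  stratum Suburban: N_h·S_h = 600·44.49 = 26694.00
  stratum Rural: N_h·S_h = 650·17.32 = 11258.00
Σ N_h S_h = 42122.00
n for stratum Rural = 491·11258.00/42122.00 = 131.230 → 131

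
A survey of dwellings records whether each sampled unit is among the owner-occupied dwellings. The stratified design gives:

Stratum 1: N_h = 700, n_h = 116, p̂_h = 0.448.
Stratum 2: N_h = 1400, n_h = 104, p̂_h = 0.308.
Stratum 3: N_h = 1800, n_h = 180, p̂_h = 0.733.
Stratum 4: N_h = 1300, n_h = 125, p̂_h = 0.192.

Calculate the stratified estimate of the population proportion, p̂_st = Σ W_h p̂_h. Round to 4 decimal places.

N = 5200; stratum weights W_h = N_h/N.
p̂_st = Σ W_h p̂_h = (700·0.448 + 1400·0.308 + 1800·0.733 + 1300·0.192)/5200 = 0.44496

p̂_st ≈ 0.4450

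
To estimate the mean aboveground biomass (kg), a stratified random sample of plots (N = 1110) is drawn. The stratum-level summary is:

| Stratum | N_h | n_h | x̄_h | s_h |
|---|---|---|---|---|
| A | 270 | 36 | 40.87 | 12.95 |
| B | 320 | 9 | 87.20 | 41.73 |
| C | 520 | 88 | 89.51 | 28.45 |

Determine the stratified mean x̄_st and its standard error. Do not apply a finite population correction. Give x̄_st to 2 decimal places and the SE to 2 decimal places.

x̄_st = Σ W_h x̄_h = (270·40.87 + 320·87.20 + 520·89.51)/1110 = 77.01270
V̂(x̄_st) = Σ W_h² s_h²/n_h, with W_h = N_h/N and N = 1110:
  stratum A: (270/1110)²·12.95²/36 = 0.275625
  stratum B: (320/1110)²·41.73²/9 = 16.0808
  stratum C: (520/1110)²·28.45²/88 = 2.01856
V̂(x̄_st) = 18.375
SE(x̄_st) = √18.375 = 4.28661

x̄_st ≈ 77.01, SE ≈ 4.29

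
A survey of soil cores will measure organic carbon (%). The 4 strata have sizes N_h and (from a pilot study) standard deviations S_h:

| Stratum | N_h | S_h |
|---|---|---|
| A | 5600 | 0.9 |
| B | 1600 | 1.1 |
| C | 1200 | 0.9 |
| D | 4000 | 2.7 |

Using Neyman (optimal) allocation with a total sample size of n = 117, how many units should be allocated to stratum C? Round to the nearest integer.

Neyman allocation: n_h = n · N_h S_h / Σ N_i S_i, with n = 117.
  stratum A: N_h·S_h = 5600·0.9 = 5040.00
  stratum B: N_h·S_h = 1600·1.1 = 1760.00
  stratum C: N_h·S_h = 1200·0.9 = 1080.00
  stratum D: N_h·S_h = 4000·2.7 = 10800.00
Σ N_h S_h = 18680.00
n for stratum C = 117·1080.00/18680.00 = 6.764 → 7

7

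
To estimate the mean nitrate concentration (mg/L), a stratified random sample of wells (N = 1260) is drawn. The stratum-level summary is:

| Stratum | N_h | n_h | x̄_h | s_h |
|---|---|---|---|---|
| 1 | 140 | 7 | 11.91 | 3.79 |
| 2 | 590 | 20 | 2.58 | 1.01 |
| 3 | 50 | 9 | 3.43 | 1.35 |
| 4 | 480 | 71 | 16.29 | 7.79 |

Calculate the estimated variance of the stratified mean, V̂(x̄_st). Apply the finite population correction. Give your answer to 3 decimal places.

V̂(x̄_st) ≈ 0.141

V̂(x̄_st) = Σ W_h² (1 − n_h/N_h) s_h²/n_h, with W_h = N_h/N and N = 1260:
  stratum 1: (140/1260)²·(1 − 7/140)·3.79²/7 = 0.0240668
  stratum 2: (590/1260)²·(1 − 20/590)·1.01²/20 = 0.0108043
  stratum 3: (50/1260)²·(1 − 9/50)·1.35²/9 = 0.00026148
  stratum 4: (480/1260)²·(1 − 71/480)·7.79²/71 = 0.105691
V̂(x̄_st) = 0.140824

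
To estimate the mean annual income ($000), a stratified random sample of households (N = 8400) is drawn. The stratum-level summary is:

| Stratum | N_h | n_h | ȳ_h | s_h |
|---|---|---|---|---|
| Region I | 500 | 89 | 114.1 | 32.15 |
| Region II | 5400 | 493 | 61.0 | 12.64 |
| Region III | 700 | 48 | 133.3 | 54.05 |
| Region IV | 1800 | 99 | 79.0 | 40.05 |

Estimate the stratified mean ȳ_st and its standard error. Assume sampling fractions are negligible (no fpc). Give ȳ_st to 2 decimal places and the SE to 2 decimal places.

ȳ_st = Σ W_h ȳ_h = (500·114.1 + 5400·61.0 + 700·133.3 + 1800·79.0)/8400 = 74.04286
V̂(ȳ_st) = Σ W_h² s_h²/n_h, with W_h = N_h/N and N = 8400:
  stratum Region I: (500/8400)²·32.15²/89 = 0.0411484
  stratum Region II: (5400/8400)²·12.64²/493 = 0.133929
  stratum Region III: (700/8400)²·54.05²/48 = 0.422657
  stratum Region IV: (1800/8400)²·40.05²/99 = 0.743971
V̂(ȳ_st) = 1.34171
SE(ȳ_st) = √1.34171 = 1.15832

ȳ_st ≈ 74.04, SE ≈ 1.16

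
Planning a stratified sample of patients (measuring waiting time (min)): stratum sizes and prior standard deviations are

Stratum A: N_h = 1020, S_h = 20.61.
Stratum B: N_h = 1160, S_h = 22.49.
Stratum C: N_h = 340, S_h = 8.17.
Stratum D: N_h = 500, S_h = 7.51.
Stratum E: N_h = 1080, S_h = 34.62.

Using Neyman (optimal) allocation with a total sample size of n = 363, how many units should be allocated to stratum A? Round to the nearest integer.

Neyman allocation: n_h = n · N_h S_h / Σ N_i S_i, with n = 363.
  stratum A: N_h·S_h = 1020·20.61 = 21022.20
  stratum B: N_h·S_h = 1160·22.49 = 26088.40
  stratum C: N_h·S_h = 340·8.17 = 2777.80
  stratum D: N_h·S_h = 500·7.51 = 3755.00
  stratum E: N_h·S_h = 1080·34.62 = 37389.60
Σ N_h S_h = 91033.00
n for stratum A = 363·21022.20/91033.00 = 83.827 → 84

84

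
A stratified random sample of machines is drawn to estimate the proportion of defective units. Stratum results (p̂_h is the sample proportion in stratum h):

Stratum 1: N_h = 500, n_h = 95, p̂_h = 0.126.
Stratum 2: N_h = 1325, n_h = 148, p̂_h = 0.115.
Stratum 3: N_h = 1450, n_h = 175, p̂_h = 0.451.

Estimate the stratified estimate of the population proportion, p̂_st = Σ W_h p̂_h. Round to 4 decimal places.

p̂_st ≈ 0.2654

N = 3275; stratum weights W_h = N_h/N.
p̂_st = Σ W_h p̂_h = (500·0.126 + 1325·0.115 + 1450·0.451)/3275 = 0.26544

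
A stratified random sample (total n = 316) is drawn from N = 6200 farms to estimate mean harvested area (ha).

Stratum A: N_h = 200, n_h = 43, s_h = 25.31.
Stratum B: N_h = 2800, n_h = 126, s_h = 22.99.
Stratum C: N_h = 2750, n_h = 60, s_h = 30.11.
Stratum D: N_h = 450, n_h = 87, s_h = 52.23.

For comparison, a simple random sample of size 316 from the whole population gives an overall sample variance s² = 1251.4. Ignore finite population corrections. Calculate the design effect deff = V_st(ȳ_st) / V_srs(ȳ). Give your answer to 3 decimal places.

deff ≈ 1.012

V̂(ȳ_st) = Σ W_h² s_h²/n_h, with W_h = N_h/N and N = 6200:
  stratum A: (200/6200)²·25.31²/43 = 0.0155022
  stratum B: (2800/6200)²·22.99²/126 = 0.85554
  stratum C: (2750/6200)²·30.11²/60 = 2.97271
  stratum D: (450/6200)²·52.23²/87 = 0.165182
V_st = 4.00893
V_srs = s²/n = 1251.4/316 = 3.96013
deff = V_st / V_srs = 4.00893/3.96013 = 1.0123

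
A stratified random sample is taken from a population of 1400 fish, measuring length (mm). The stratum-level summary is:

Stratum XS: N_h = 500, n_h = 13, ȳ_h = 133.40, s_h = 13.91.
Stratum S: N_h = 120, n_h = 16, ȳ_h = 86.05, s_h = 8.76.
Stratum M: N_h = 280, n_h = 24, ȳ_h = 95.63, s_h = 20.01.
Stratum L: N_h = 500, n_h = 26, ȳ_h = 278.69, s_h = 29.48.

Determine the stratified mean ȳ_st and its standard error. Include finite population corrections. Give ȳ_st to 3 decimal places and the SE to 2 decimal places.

ȳ_st = Σ W_h ȳ_h = (500·133.40 + 120·86.05 + 280·95.63 + 500·278.69)/1400 = 173.67671
V̂(ȳ_st) = Σ W_h² (1 − n_h/N_h) s_h²/n_h, with W_h = N_h/N and N = 1400:
  stratum XS: (500/1400)²·(1 − 13/500)·13.91²/13 = 1.84907
  stratum S: (120/1400)²·(1 − 16/120)·8.76²/16 = 0.0305384
  stratum M: (280/1400)²·(1 − 24/280)·20.01²/24 = 0.610133
  stratum L: (500/1400)²·(1 − 26/500)·29.48²/26 = 4.04179
V̂(ȳ_st) = 6.53154
SE(ȳ_st) = √6.53154 = 2.55569

ȳ_st ≈ 173.677, SE ≈ 2.56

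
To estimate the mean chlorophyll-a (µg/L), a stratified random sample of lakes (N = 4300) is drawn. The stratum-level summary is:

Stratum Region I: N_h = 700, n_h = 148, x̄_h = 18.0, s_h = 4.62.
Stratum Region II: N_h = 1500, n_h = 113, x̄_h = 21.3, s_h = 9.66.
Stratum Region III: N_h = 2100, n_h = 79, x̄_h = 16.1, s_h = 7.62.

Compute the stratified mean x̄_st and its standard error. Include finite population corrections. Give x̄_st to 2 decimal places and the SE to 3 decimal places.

x̄_st ≈ 18.22, SE ≈ 0.514

x̄_st = Σ W_h x̄_h = (700·18.0 + 1500·21.3 + 2100·16.1)/4300 = 18.22326
V̂(x̄_st) = Σ W_h² (1 − n_h/N_h) s_h²/n_h, with W_h = N_h/N and N = 4300:
  stratum Region I: (700/4300)²·(1 − 148/700)·4.62²/148 = 0.00301386
  stratum Region II: (1500/4300)²·(1 − 113/1500)·9.66²/113 = 0.0929194
  stratum Region III: (2100/4300)²·(1 − 79/2100)·7.62²/79 = 0.168706
V̂(x̄_st) = 0.26464
SE(x̄_st) = √0.26464 = 0.514431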